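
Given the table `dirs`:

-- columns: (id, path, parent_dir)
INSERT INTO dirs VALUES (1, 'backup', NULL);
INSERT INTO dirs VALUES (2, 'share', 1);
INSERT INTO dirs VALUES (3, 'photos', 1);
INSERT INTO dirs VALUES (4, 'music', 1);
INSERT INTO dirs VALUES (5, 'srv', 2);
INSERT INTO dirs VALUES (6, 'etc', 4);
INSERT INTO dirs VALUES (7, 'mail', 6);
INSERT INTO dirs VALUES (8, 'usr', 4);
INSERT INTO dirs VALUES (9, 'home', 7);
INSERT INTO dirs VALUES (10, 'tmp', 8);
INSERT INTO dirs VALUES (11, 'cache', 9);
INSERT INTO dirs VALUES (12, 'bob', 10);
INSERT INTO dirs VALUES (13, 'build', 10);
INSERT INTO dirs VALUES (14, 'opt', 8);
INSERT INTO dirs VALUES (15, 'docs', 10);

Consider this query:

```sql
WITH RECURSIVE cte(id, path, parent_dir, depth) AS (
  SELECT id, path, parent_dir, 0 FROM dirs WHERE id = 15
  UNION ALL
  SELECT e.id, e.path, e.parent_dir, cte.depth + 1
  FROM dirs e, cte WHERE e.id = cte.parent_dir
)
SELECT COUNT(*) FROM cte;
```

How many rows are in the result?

5

Base: id=15 (docs), parent_dir=10, depth 0.
Iteration 1: join on id=10 -> tmp (id 10, parent_dir=8, depth 1).
Iteration 2: join on id=8 -> usr (id 8, parent_dir=4, depth 2).
Iteration 3: join on id=4 -> music (id 4, parent_dir=1, depth 3).
Iteration 4: join on id=1 -> backup (id 1, parent_dir=NULL, depth 4).
Iteration 5: parent_dir is NULL; no match; recursion stops.
Total rows emitted: 5.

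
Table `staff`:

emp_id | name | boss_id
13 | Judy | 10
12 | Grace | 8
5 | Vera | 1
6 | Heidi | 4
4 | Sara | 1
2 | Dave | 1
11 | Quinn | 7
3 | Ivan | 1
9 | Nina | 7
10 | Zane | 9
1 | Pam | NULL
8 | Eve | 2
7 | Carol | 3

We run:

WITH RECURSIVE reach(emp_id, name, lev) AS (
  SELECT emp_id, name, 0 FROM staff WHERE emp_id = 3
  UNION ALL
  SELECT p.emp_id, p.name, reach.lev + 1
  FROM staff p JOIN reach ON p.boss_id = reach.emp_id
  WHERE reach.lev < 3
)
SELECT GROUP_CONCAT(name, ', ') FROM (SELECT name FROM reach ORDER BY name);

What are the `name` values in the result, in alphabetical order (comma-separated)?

Base: emp_id=3 (Ivan) at lev 0.
Iteration 1: rows with boss_id in {3} -> Carol (id 7, lev 1).
Iteration 2: rows with boss_id in {7} -> Nina (id 9, lev 2), Quinn (id 11, lev 2).
Iteration 3: rows with boss_id in {9,11} -> Zane (id 10, lev 3).
Iteration 4: lev < 3 fails for all current rows; recursion stops.

Carol, Ivan, Nina, Quinn, Zane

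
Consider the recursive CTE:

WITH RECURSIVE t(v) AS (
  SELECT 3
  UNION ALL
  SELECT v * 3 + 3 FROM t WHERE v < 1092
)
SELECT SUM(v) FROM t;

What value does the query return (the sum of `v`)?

1629

Base: v=3.
Iteration 1: 3 < 1092 holds -> v = 3 * 3 + 3 = 12.
Iteration 2: 12 < 1092 holds -> v = 12 * 3 + 3 = 39.
Iteration 3: 39 < 1092 holds -> v = 39 * 3 + 3 = 120.
Iteration 4: 120 < 1092 holds -> v = 120 * 3 + 3 = 363.
Iteration 5: 363 < 1092 holds -> v = 363 * 3 + 3 = 1092.
Iteration 6: 1092 < 1092 fails; recursion stops.
SUM(v) = 3 + 12 + 39 + 120 + 363 + 1092 = 1629.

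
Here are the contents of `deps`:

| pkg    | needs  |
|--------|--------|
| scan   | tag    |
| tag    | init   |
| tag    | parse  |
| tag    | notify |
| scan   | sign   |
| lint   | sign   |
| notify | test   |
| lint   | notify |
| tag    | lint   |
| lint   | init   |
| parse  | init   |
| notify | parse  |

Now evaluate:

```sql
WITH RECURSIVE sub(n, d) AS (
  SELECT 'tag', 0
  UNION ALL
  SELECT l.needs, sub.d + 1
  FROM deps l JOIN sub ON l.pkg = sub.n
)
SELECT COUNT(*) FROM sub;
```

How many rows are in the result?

Base: (tag, d=0).
Iteration 1: edges from {tag} -> (init, d=1), (lint, d=1), (notify, d=1), (parse, d=1).
Iteration 2: edges from {init,lint,notify,parse} -> (init, d=2) x2, (notify, d=2), (parse, d=2), (sign, d=2), (test, d=2). [UNION ALL keeps all 6 new rows, including repeats]
Iteration 3: edges from {init,notify,parse,sign,test} -> (init, d=3), (parse, d=3), (test, d=3).
Iteration 4: edges from {init,parse,test} -> (init, d=4).
Iteration 5: no outgoing edges from {init}; recursion stops.
Total rows emitted: 15.

15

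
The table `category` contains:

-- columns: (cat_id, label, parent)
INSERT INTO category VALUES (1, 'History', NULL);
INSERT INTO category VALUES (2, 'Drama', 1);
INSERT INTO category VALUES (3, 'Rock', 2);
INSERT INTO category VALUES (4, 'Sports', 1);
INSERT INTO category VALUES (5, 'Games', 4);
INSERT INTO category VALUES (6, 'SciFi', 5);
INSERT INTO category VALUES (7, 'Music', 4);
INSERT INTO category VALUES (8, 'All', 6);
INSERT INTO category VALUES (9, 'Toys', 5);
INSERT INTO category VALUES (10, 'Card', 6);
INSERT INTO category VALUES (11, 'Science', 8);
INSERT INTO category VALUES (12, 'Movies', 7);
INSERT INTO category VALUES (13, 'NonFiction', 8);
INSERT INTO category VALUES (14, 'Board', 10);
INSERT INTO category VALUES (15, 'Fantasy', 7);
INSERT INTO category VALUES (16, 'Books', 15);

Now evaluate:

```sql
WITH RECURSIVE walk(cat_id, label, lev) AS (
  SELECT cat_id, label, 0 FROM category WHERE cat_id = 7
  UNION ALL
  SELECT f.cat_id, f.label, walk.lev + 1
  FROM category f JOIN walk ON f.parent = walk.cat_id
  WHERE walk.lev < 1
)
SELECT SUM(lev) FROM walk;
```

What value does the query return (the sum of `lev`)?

Base: cat_id=7 (Music) at lev 0.
Iteration 1: rows with parent in {7} -> Movies (id 12, lev 1), Fantasy (id 15, lev 1).
Iteration 2: lev < 1 fails for all current rows; recursion stops.
SUM(lev) = 0 + 1 + 1 = 2.

2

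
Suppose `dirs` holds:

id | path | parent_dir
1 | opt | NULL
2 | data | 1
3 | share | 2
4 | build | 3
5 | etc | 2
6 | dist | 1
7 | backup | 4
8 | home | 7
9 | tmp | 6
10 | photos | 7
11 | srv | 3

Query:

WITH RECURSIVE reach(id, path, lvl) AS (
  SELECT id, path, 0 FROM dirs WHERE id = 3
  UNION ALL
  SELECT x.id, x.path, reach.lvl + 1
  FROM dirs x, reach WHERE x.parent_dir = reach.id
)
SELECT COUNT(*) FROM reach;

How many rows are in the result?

6

Base: id=3 (share) at lvl 0.
Iteration 1: rows with parent_dir in {3} -> build (id 4, lvl 1), srv (id 11, lvl 1).
Iteration 2: rows with parent_dir in {4,11} -> backup (id 7, lvl 2).
Iteration 3: rows with parent_dir in {7} -> home (id 8, lvl 3), photos (id 10, lvl 3).
Iteration 4: no rows with parent_dir in {8,10}; recursion stops.
Total rows emitted: 6.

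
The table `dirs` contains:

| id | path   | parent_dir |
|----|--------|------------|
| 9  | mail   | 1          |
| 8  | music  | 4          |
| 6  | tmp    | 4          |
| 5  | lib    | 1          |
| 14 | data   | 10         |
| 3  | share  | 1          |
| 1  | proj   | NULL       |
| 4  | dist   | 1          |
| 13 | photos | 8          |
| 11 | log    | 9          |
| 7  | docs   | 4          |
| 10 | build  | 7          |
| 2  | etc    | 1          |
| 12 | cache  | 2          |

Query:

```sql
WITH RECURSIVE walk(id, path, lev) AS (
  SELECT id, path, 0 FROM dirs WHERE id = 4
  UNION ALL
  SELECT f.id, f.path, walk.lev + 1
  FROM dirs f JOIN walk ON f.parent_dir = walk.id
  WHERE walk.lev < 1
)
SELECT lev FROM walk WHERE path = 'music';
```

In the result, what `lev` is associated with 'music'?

1

Base: id=4 (dist) at lev 0.
Iteration 1: rows with parent_dir in {4} -> tmp (id 6, lev 1), docs (id 7, lev 1), music (id 8, lev 1).
Iteration 2: lev < 1 fails for all current rows; recursion stops.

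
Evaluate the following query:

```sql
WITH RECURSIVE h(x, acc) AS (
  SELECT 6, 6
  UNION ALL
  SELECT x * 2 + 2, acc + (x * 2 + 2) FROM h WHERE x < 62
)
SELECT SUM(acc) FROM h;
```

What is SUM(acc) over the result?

Base: x=6, acc=6.
Iteration 1: 6 < 62 holds -> x = 6 * 2 + 2 = 14, acc = 6 + 14 = 20.
Iteration 2: 14 < 62 holds -> x = 14 * 2 + 2 = 30, acc = 20 + 30 = 50.
Iteration 3: 30 < 62 holds -> x = 30 * 2 + 2 = 62, acc = 50 + 62 = 112.
Iteration 4: 62 < 62 fails; recursion stops.
SUM(acc) = 6 + 20 + 50 + 112 = 188.

188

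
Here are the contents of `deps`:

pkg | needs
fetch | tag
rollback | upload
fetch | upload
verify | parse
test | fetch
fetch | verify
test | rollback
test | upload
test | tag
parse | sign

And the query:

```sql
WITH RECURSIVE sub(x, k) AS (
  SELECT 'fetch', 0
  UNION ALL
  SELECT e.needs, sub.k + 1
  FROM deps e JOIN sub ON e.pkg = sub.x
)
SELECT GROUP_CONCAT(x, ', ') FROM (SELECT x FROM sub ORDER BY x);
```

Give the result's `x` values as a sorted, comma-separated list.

Base: (fetch, k=0).
Iteration 1: edges from {fetch} -> (tag, k=1), (upload, k=1), (verify, k=1).
Iteration 2: edges from {tag,upload,verify} -> (parse, k=2).
Iteration 3: edges from {parse} -> (sign, k=3).
Iteration 4: no outgoing edges from {sign}; recursion stops.

fetch, parse, sign, tag, upload, verify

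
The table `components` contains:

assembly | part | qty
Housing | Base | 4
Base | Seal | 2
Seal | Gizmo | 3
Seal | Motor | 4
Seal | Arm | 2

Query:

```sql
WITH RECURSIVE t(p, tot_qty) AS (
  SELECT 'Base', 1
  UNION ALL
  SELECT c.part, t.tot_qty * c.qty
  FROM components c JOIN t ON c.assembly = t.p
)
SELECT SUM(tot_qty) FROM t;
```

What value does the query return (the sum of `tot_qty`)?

21

Base: (Base, tot_qty=1).
Iteration 1: components of {Base} -> Seal = 1*2 = 2.
Iteration 2: components of {Seal} -> Arm = 2*2 = 4, Gizmo = 2*3 = 6, Motor = 2*4 = 8.
Iteration 3: no further components; recursion stops.
SUM(tot_qty) = 1 + 2 + 6 + 8 + 4 = 21.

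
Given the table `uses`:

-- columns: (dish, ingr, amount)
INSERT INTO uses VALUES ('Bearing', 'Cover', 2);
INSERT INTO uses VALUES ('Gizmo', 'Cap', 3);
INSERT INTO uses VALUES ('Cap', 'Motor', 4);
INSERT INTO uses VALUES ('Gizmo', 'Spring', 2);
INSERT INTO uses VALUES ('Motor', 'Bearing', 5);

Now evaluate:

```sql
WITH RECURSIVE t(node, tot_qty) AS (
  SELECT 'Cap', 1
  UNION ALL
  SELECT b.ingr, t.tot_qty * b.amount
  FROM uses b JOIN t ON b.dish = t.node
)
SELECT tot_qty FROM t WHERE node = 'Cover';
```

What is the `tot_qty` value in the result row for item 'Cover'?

40

Base: (Cap, tot_qty=1).
Iteration 1: components of {Cap} -> Motor = 1*4 = 4.
Iteration 2: components of {Motor} -> Bearing = 4*5 = 20.
Iteration 3: components of {Bearing} -> Cover = 20*2 = 40.
Iteration 4: no further components; recursion stops.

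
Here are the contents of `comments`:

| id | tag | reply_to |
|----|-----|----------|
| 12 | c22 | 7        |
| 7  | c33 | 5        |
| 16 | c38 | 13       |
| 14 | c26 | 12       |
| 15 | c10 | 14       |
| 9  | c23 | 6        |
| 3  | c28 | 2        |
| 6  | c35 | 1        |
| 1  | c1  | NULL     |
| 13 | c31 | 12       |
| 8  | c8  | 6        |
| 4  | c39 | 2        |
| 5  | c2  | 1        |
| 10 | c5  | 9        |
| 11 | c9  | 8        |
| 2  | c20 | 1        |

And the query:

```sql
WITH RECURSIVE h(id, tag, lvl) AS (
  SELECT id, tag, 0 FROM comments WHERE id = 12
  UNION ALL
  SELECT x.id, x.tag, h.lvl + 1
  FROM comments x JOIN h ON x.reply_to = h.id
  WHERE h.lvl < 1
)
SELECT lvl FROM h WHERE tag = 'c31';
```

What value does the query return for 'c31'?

Base: id=12 (c22) at lvl 0.
Iteration 1: rows with reply_to in {12} -> c31 (id 13, lvl 1), c26 (id 14, lvl 1).
Iteration 2: lvl < 1 fails for all current rows; recursion stops.

1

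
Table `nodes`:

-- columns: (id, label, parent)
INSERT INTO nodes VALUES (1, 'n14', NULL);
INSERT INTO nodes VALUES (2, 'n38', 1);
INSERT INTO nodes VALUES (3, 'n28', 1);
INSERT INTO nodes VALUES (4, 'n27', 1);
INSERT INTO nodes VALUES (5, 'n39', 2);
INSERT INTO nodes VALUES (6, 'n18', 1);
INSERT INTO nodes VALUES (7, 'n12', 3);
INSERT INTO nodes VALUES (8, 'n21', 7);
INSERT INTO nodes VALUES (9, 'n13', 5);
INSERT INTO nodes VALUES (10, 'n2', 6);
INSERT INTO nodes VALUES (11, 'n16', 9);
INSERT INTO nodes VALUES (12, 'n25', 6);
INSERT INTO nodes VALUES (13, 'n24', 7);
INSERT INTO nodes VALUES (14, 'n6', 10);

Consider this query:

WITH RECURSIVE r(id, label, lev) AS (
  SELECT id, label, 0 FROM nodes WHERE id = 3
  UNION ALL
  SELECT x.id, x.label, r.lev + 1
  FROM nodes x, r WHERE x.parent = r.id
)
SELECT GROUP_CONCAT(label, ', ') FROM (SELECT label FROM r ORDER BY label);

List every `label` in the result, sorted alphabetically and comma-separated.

n12, n21, n24, n28

Base: id=3 (n28) at lev 0.
Iteration 1: rows with parent in {3} -> n12 (id 7, lev 1).
Iteration 2: rows with parent in {7} -> n21 (id 8, lev 2), n24 (id 13, lev 2).
Iteration 3: no rows with parent in {8,13}; recursion stops.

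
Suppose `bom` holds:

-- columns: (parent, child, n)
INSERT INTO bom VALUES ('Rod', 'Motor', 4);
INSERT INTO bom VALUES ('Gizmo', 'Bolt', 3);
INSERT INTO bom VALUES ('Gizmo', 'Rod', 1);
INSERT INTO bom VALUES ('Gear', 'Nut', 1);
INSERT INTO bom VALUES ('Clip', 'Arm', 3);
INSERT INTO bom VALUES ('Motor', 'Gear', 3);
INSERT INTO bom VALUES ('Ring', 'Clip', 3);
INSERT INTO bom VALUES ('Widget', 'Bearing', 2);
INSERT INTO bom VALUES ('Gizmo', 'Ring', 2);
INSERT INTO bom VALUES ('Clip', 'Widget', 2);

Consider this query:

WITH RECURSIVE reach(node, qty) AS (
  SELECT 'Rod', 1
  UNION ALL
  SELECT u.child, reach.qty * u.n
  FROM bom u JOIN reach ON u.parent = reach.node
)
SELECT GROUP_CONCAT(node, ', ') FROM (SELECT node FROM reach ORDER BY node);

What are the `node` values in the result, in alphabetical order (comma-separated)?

Gear, Motor, Nut, Rod

Base: (Rod, qty=1).
Iteration 1: components of {Rod} -> Motor = 1*4 = 4.
Iteration 2: components of {Motor} -> Gear = 4*3 = 12.
Iteration 3: components of {Gear} -> Nut = 12*1 = 12.
Iteration 4: no further components; recursion stops.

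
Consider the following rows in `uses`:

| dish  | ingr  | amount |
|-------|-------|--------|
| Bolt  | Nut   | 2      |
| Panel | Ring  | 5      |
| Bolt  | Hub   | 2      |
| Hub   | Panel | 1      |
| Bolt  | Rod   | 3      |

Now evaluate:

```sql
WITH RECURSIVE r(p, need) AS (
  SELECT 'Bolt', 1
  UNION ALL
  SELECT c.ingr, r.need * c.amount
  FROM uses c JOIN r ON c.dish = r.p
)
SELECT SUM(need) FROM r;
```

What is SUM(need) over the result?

20

Base: (Bolt, need=1).
Iteration 1: components of {Bolt} -> Hub = 1*2 = 2, Nut = 1*2 = 2, Rod = 1*3 = 3.
Iteration 2: components of {Hub,Nut,Rod} -> Panel = 2*1 = 2.
Iteration 3: components of {Panel} -> Ring = 2*5 = 10.
Iteration 4: no further components; recursion stops.
SUM(need) = 1 + 2 + 3 + 2 + 2 + 10 = 20.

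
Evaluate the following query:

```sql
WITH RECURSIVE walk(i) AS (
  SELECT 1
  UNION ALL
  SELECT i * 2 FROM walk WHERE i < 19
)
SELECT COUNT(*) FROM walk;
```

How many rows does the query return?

6

Base: i=1.
Iteration 1: 1 < 19 holds -> i = 1 * 2 = 2.
Iteration 2: 2 < 19 holds -> i = 2 * 2 = 4.
Iteration 3: 4 < 19 holds -> i = 4 * 2 = 8.
Iteration 4: 8 < 19 holds -> i = 8 * 2 = 16.
Iteration 5: 16 < 19 holds -> i = 16 * 2 = 32.
Iteration 6: 32 < 19 fails; recursion stops.
Total rows emitted: 6.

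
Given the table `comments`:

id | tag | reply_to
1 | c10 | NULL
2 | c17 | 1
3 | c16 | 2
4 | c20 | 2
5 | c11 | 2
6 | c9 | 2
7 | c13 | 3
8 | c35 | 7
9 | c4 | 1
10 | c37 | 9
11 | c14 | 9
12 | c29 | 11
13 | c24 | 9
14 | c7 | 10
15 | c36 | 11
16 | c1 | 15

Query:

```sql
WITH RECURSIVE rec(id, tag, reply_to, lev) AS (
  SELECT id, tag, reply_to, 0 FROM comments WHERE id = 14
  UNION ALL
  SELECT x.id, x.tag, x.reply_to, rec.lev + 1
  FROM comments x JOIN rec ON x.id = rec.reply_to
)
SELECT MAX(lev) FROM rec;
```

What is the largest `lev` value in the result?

Base: id=14 (c7), reply_to=10, lev 0.
Iteration 1: join on id=10 -> c37 (id 10, reply_to=9, lev 1).
Iteration 2: join on id=9 -> c4 (id 9, reply_to=1, lev 2).
Iteration 3: join on id=1 -> c10 (id 1, reply_to=NULL, lev 3).
Iteration 4: reply_to is NULL; no match; recursion stops.
lev values: 0, 1, 2, 3; the maximum is 3.

3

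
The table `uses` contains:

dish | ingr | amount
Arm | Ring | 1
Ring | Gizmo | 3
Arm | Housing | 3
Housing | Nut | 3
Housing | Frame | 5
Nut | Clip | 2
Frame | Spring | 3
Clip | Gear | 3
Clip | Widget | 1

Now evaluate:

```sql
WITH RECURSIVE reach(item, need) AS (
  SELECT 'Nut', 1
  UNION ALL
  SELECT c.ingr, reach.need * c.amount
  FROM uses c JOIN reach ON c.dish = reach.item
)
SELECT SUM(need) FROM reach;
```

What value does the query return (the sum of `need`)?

Base: (Nut, need=1).
Iteration 1: components of {Nut} -> Clip = 1*2 = 2.
Iteration 2: components of {Clip} -> Gear = 2*3 = 6, Widget = 2*1 = 2.
Iteration 3: no further components; recursion stops.
SUM(need) = 1 + 2 + 6 + 2 = 11.

11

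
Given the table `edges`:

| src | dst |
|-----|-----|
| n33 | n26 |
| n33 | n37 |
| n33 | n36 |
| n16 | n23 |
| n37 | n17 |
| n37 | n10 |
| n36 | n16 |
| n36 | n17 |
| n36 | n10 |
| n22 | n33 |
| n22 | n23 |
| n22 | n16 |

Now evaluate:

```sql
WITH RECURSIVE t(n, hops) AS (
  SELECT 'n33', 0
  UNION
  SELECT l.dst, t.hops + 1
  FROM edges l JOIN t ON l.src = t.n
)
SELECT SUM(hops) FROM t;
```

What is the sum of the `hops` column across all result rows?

Base: (n33, hops=0).
Iteration 1: edges from {n33} -> (n26, hops=1), (n36, hops=1), (n37, hops=1).
Iteration 2: edges from {n26,n36,n37} -> (n10, hops=2), (n16, hops=2), (n17, hops=2). [UNION drops 2 duplicate row(s)]
Iteration 3: edges from {n10,n16,n17} -> (n23, hops=3).
Iteration 4: no outgoing edges from {n23}; recursion stops.
SUM(hops) = 0 + 1 + 1 + 1 + 2 + 2 + 2 + 3 = 12.

12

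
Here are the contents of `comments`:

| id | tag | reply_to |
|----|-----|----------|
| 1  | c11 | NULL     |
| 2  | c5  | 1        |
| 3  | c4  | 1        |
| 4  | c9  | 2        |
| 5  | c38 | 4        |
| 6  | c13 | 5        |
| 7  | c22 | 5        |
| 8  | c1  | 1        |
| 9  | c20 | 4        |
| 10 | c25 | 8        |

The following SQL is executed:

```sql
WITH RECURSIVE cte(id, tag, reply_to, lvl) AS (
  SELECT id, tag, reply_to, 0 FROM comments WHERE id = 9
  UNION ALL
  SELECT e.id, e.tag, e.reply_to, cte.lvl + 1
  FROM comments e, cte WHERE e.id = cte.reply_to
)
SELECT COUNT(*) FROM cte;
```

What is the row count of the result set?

Base: id=9 (c20), reply_to=4, lvl 0.
Iteration 1: join on id=4 -> c9 (id 4, reply_to=2, lvl 1).
Iteration 2: join on id=2 -> c5 (id 2, reply_to=1, lvl 2).
Iteration 3: join on id=1 -> c11 (id 1, reply_to=NULL, lvl 3).
Iteration 4: reply_to is NULL; no match; recursion stops.
Total rows emitted: 4.

4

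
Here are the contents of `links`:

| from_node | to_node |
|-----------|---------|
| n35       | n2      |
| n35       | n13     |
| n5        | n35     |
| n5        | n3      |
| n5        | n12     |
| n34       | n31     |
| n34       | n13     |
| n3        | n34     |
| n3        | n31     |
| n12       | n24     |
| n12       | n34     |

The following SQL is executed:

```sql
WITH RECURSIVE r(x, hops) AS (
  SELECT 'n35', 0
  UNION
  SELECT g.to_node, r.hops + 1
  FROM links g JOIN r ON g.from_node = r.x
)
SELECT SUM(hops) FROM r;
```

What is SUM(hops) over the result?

Base: (n35, hops=0).
Iteration 1: edges from {n35} -> (n13, hops=1), (n2, hops=1).
Iteration 2: no outgoing edges from {n13,n2}; recursion stops.
SUM(hops) = 0 + 1 + 1 = 2.

2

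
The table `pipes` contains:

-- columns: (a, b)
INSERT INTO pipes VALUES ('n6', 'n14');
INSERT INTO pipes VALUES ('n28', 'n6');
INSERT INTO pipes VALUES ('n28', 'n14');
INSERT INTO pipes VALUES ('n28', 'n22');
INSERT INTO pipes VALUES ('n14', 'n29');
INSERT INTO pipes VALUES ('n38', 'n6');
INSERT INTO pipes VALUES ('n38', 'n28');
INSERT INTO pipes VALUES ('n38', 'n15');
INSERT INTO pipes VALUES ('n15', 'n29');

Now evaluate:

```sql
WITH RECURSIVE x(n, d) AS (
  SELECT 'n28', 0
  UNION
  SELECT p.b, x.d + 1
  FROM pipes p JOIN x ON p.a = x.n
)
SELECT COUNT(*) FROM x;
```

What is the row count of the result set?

7

Base: (n28, d=0).
Iteration 1: edges from {n28} -> (n14, d=1), (n22, d=1), (n6, d=1).
Iteration 2: edges from {n14,n22,n6} -> (n14, d=2), (n29, d=2).
Iteration 3: edges from {n14,n29} -> (n29, d=3).
Iteration 4: no outgoing edges from {n29}; recursion stops.
Total rows emitted: 7.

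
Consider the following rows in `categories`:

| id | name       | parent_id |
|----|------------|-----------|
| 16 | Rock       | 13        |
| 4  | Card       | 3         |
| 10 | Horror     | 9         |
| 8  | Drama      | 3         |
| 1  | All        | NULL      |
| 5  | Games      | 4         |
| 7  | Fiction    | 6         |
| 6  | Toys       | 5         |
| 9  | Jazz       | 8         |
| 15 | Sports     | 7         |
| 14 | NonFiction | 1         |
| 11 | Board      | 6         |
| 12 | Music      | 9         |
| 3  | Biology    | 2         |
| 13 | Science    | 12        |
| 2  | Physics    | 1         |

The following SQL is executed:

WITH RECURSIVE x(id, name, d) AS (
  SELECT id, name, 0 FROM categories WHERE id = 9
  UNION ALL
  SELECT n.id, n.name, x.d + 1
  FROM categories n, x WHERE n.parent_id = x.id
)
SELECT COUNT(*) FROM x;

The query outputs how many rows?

5

Base: id=9 (Jazz) at d 0.
Iteration 1: rows with parent_id in {9} -> Horror (id 10, d 1), Music (id 12, d 1).
Iteration 2: rows with parent_id in {10,12} -> Science (id 13, d 2).
Iteration 3: rows with parent_id in {13} -> Rock (id 16, d 3).
Iteration 4: no rows with parent_id in {16}; recursion stops.
Total rows emitted: 5.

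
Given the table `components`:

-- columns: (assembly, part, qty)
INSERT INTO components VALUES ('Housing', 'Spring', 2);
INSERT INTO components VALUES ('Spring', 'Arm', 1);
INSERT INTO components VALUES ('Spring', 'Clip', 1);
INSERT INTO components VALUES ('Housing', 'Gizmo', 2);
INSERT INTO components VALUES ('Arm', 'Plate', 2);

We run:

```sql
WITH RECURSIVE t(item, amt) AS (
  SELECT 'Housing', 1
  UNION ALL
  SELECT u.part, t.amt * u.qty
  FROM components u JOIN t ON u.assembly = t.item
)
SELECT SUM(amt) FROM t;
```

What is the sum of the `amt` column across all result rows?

Base: (Housing, amt=1).
Iteration 1: components of {Housing} -> Gizmo = 1*2 = 2, Spring = 1*2 = 2.
Iteration 2: components of {Gizmo,Spring} -> Arm = 2*1 = 2, Clip = 2*1 = 2.
Iteration 3: components of {Arm,Clip} -> Plate = 2*2 = 4.
Iteration 4: no further components; recursion stops.
SUM(amt) = 1 + 2 + 2 + 2 + 2 + 4 = 13.

13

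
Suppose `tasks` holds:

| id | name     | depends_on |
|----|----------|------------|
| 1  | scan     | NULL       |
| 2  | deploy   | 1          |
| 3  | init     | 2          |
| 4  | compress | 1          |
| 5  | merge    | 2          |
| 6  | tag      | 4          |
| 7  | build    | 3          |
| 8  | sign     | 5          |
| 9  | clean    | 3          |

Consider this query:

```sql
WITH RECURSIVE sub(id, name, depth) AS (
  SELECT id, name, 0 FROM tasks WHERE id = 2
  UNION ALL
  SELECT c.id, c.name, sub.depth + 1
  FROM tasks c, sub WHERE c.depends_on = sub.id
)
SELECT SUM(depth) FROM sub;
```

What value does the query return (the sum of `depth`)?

8

Base: id=2 (deploy) at depth 0.
Iteration 1: rows with depends_on in {2} -> init (id 3, depth 1), merge (id 5, depth 1).
Iteration 2: rows with depends_on in {3,5} -> build (id 7, depth 2), sign (id 8, depth 2), clean (id 9, depth 2).
Iteration 3: no rows with depends_on in {7,8,9}; recursion stops.
SUM(depth) = 0 + 1 + 1 + 2 + 2 + 2 = 8.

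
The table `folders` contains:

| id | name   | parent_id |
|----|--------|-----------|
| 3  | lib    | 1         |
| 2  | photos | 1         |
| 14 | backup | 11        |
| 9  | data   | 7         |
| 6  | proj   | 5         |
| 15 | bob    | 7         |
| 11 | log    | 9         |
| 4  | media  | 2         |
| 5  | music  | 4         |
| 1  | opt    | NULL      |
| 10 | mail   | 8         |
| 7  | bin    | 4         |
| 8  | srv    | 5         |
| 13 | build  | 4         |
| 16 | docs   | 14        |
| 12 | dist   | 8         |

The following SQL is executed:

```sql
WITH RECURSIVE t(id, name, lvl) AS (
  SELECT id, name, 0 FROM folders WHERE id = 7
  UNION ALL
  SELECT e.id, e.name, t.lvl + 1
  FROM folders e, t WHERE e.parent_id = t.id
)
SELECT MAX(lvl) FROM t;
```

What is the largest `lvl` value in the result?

Base: id=7 (bin) at lvl 0.
Iteration 1: rows with parent_id in {7} -> data (id 9, lvl 1), bob (id 15, lvl 1).
Iteration 2: rows with parent_id in {9,15} -> log (id 11, lvl 2).
Iteration 3: rows with parent_id in {11} -> backup (id 14, lvl 3).
Iteration 4: rows with parent_id in {14} -> docs (id 16, lvl 4).
Iteration 5: no rows with parent_id in {16}; recursion stops.
lvl values: 0, 1, 1, 2, 3, 4; the maximum is 4.

4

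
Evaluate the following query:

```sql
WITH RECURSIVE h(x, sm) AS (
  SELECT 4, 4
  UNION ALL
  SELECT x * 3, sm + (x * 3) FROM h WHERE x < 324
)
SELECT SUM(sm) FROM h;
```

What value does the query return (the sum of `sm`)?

716

Base: x=4, sm=4.
Iteration 1: 4 < 324 holds -> x = 4 * 3 = 12, sm = 4 + 12 = 16.
Iteration 2: 12 < 324 holds -> x = 12 * 3 = 36, sm = 16 + 36 = 52.
Iteration 3: 36 < 324 holds -> x = 36 * 3 = 108, sm = 52 + 108 = 160.
Iteration 4: 108 < 324 holds -> x = 108 * 3 = 324, sm = 160 + 324 = 484.
Iteration 5: 324 < 324 fails; recursion stops.
SUM(sm) = 4 + 16 + 52 + 160 + 484 = 716.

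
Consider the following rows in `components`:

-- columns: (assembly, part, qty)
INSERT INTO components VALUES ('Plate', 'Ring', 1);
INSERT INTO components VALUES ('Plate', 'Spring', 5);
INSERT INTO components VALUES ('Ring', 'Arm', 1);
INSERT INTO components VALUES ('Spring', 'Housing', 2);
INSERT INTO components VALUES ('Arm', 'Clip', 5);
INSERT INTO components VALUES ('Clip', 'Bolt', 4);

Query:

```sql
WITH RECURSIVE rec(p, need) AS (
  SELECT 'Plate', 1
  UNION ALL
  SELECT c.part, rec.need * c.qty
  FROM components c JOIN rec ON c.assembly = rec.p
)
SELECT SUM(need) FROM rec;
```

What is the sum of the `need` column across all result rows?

Base: (Plate, need=1).
Iteration 1: components of {Plate} -> Ring = 1*1 = 1, Spring = 1*5 = 5.
Iteration 2: components of {Ring,Spring} -> Arm = 1*1 = 1, Housing = 5*2 = 10.
Iteration 3: components of {Arm,Housing} -> Clip = 1*5 = 5.
Iteration 4: components of {Clip} -> Bolt = 5*4 = 20.
Iteration 5: no further components; recursion stops.
SUM(need) = 1 + 1 + 5 + 1 + 10 + 5 + 20 = 43.

43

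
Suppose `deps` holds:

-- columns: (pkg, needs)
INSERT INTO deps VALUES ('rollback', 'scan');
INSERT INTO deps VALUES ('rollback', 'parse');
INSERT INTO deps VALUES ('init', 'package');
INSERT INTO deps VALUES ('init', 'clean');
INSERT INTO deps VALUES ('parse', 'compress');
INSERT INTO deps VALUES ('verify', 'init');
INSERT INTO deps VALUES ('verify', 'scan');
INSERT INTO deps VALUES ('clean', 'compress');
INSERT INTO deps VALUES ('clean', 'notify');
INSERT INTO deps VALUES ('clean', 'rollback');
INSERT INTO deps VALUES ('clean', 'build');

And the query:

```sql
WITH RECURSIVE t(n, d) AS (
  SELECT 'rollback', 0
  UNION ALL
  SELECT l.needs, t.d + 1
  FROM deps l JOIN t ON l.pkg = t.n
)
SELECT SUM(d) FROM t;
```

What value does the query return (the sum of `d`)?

4

Base: (rollback, d=0).
Iteration 1: edges from {rollback} -> (parse, d=1), (scan, d=1).
Iteration 2: edges from {parse,scan} -> (compress, d=2).
Iteration 3: no outgoing edges from {compress}; recursion stops.
SUM(d) = 0 + 1 + 1 + 2 = 4.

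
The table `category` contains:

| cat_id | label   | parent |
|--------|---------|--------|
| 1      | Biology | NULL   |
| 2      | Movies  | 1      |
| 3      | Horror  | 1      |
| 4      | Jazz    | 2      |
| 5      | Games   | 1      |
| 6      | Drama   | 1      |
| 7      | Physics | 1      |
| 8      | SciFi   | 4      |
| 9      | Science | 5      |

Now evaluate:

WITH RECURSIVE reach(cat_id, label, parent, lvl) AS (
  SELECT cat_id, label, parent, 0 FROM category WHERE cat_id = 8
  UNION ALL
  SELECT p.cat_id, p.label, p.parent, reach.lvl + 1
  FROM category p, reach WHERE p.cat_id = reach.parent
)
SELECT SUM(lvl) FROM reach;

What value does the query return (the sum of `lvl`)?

6

Base: cat_id=8 (SciFi), parent=4, lvl 0.
Iteration 1: join on cat_id=4 -> Jazz (id 4, parent=2, lvl 1).
Iteration 2: join on cat_id=2 -> Movies (id 2, parent=1, lvl 2).
Iteration 3: join on cat_id=1 -> Biology (id 1, parent=NULL, lvl 3).
Iteration 4: parent is NULL; no match; recursion stops.
SUM(lvl) = 0 + 1 + 2 + 3 = 6.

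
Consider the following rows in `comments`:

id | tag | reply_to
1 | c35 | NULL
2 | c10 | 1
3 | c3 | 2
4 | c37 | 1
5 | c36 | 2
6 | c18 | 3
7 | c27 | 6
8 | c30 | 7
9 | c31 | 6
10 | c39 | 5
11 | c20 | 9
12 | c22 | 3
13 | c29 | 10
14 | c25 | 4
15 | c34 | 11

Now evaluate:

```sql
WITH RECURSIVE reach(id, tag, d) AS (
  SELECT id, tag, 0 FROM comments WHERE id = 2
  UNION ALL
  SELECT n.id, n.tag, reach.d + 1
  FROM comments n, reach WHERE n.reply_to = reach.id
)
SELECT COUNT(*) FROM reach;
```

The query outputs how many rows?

12

Base: id=2 (c10) at d 0.
Iteration 1: rows with reply_to in {2} -> c3 (id 3, d 1), c36 (id 5, d 1).
Iteration 2: rows with reply_to in {3,5} -> c18 (id 6, d 2), c39 (id 10, d 2), c22 (id 12, d 2).
Iteration 3: rows with reply_to in {6,10,12} -> c27 (id 7, d 3), c31 (id 9, d 3), c29 (id 13, d 3).
Iteration 4: rows with reply_to in {7,9,13} -> c30 (id 8, d 4), c20 (id 11, d 4).
Iteration 5: rows with reply_to in {8,11} -> c34 (id 15, d 5).
Iteration 6: no rows with reply_to in {15}; recursion stops.
Total rows emitted: 12.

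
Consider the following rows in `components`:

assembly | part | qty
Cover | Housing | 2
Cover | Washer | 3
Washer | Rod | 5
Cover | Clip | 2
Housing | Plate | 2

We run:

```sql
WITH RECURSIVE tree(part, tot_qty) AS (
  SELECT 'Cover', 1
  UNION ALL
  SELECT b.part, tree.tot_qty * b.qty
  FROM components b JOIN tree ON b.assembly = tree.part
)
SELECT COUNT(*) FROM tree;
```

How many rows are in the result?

6

Base: (Cover, tot_qty=1).
Iteration 1: components of {Cover} -> Clip = 1*2 = 2, Housing = 1*2 = 2, Washer = 1*3 = 3.
Iteration 2: components of {Clip,Housing,Washer} -> Plate = 2*2 = 4, Rod = 3*5 = 15.
Iteration 3: no further components; recursion stops.
Total rows emitted: 6.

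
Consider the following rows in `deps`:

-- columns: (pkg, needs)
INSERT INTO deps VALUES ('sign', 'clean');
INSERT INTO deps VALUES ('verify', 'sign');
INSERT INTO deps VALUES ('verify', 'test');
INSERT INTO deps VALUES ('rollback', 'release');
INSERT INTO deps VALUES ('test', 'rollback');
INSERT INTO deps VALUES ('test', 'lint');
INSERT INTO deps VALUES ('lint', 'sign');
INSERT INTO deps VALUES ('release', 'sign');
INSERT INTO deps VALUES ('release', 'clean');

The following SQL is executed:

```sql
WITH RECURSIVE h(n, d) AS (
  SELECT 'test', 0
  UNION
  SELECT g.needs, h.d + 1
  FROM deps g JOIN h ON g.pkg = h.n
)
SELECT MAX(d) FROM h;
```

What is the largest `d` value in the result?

Base: (test, d=0).
Iteration 1: edges from {test} -> (lint, d=1), (rollback, d=1).
Iteration 2: edges from {lint,rollback} -> (release, d=2), (sign, d=2).
Iteration 3: edges from {release,sign} -> (clean, d=3), (sign, d=3). [UNION drops 1 duplicate row(s)]
Iteration 4: edges from {clean,sign} -> (clean, d=4).
Iteration 5: no outgoing edges from {clean}; recursion stops.
d values: 0, 1, 1, 2, 2, 3, 3, 4; the maximum is 4.

4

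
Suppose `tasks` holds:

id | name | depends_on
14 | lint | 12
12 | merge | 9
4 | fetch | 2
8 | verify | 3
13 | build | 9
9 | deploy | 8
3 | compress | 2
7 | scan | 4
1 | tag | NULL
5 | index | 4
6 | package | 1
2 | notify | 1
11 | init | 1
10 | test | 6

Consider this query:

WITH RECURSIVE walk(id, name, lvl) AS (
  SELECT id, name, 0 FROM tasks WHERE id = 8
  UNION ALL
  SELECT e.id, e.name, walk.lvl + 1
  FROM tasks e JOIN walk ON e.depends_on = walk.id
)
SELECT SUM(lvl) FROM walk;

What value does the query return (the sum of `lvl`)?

8

Base: id=8 (verify) at lvl 0.
Iteration 1: rows with depends_on in {8} -> deploy (id 9, lvl 1).
Iteration 2: rows with depends_on in {9} -> merge (id 12, lvl 2), build (id 13, lvl 2).
Iteration 3: rows with depends_on in {12,13} -> lint (id 14, lvl 3).
Iteration 4: no rows with depends_on in {14}; recursion stops.
SUM(lvl) = 0 + 1 + 2 + 2 + 3 = 8.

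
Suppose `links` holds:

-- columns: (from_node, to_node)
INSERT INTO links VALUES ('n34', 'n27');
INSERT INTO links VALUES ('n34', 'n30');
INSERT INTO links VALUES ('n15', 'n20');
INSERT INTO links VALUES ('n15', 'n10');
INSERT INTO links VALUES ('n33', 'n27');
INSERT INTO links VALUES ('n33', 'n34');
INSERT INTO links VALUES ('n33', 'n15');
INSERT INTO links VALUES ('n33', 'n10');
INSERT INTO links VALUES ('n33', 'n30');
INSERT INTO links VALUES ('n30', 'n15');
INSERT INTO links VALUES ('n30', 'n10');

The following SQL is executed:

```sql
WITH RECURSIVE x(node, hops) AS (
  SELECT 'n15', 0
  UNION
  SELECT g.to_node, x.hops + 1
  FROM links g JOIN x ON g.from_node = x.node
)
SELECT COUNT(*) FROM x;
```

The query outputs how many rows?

3

Base: (n15, hops=0).
Iteration 1: edges from {n15} -> (n10, hops=1), (n20, hops=1).
Iteration 2: no outgoing edges from {n10,n20}; recursion stops.
Total rows emitted: 3.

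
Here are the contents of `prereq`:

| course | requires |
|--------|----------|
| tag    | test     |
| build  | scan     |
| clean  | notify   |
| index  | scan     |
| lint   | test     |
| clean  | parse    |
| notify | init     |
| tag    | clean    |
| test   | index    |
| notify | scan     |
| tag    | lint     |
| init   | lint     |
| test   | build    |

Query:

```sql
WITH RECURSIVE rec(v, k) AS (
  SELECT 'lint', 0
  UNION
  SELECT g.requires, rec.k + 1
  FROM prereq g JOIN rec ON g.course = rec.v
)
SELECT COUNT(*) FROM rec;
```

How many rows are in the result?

Base: (lint, k=0).
Iteration 1: edges from {lint} -> (test, k=1).
Iteration 2: edges from {test} -> (build, k=2), (index, k=2).
Iteration 3: edges from {build,index} -> (scan, k=3). [UNION drops 1 duplicate row(s)]
Iteration 4: no outgoing edges from {scan}; recursion stops.
Total rows emitted: 5.

5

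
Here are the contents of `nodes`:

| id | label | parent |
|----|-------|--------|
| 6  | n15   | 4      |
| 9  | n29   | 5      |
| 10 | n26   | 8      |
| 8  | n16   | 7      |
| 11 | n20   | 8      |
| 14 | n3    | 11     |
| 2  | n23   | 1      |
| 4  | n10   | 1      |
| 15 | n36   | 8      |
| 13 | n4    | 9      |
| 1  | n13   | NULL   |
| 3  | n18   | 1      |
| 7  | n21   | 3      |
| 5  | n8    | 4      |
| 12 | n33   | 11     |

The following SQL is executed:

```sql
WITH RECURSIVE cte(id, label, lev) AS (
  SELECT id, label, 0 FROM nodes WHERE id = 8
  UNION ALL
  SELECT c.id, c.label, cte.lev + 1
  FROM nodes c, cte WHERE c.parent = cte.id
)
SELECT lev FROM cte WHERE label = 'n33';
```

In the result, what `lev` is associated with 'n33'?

2

Base: id=8 (n16) at lev 0.
Iteration 1: rows with parent in {8} -> n26 (id 10, lev 1), n20 (id 11, lev 1), n36 (id 15, lev 1).
Iteration 2: rows with parent in {10,11,15} -> n33 (id 12, lev 2), n3 (id 14, lev 2).
Iteration 3: no rows with parent in {12,14}; recursion stops.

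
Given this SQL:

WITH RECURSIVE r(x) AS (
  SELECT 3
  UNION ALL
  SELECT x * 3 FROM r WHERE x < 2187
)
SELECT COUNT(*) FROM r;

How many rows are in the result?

7

Base: x=3.
Iteration 1: 3 < 2187 holds -> x = 3 * 3 = 9.
Iteration 2: 9 < 2187 holds -> x = 9 * 3 = 27.
Iteration 3: 27 < 2187 holds -> x = 27 * 3 = 81.
Iteration 4: 81 < 2187 holds -> x = 81 * 3 = 243.
Iteration 5: 243 < 2187 holds -> x = 243 * 3 = 729.
Iteration 6: 729 < 2187 holds -> x = 729 * 3 = 2187.
Iteration 7: 2187 < 2187 fails; recursion stops.
Total rows emitted: 7.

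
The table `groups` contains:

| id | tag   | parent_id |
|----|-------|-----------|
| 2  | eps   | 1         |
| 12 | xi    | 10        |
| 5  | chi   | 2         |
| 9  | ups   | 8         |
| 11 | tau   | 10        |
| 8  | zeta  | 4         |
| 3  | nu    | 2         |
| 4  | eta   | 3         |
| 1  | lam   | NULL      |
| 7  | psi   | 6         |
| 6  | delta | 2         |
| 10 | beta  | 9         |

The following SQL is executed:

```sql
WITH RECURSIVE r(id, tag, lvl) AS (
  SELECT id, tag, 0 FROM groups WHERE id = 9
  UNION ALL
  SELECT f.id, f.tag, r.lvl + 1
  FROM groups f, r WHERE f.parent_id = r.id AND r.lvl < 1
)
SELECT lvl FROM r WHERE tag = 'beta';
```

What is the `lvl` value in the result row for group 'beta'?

Base: id=9 (ups) at lvl 0.
Iteration 1: rows with parent_id in {9} -> beta (id 10, lvl 1).
Iteration 2: lvl < 1 fails for all current rows; recursion stops.

1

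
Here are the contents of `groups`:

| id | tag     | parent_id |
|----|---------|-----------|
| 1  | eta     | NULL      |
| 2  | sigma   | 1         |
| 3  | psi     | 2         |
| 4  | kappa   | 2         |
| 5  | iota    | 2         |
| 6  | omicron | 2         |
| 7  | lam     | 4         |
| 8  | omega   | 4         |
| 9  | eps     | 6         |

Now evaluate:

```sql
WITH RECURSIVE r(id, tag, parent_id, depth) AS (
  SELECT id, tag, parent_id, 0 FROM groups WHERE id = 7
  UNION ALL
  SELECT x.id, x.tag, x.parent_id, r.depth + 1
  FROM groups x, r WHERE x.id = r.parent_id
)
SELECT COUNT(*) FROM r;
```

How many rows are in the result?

Base: id=7 (lam), parent_id=4, depth 0.
Iteration 1: join on id=4 -> kappa (id 4, parent_id=2, depth 1).
Iteration 2: join on id=2 -> sigma (id 2, parent_id=1, depth 2).
Iteration 3: join on id=1 -> eta (id 1, parent_id=NULL, depth 3).
Iteration 4: parent_id is NULL; no match; recursion stops.
Total rows emitted: 4.

4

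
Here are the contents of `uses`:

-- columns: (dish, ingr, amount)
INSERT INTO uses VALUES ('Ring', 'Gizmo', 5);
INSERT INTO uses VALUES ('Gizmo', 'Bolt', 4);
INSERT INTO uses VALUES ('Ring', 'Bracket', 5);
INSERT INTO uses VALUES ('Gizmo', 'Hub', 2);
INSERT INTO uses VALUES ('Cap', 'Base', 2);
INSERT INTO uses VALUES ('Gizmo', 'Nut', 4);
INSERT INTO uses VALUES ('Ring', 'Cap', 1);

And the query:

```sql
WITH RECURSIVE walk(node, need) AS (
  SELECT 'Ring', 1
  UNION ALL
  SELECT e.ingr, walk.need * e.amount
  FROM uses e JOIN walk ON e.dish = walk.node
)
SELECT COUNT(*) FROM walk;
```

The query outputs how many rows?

8

Base: (Ring, need=1).
Iteration 1: components of {Ring} -> Bracket = 1*5 = 5, Cap = 1*1 = 1, Gizmo = 1*5 = 5.
Iteration 2: components of {Bracket,Cap,Gizmo} -> Base = 1*2 = 2, Bolt = 5*4 = 20, Hub = 5*2 = 10, Nut = 5*4 = 20.
Iteration 3: no further components; recursion stops.
Total rows emitted: 8.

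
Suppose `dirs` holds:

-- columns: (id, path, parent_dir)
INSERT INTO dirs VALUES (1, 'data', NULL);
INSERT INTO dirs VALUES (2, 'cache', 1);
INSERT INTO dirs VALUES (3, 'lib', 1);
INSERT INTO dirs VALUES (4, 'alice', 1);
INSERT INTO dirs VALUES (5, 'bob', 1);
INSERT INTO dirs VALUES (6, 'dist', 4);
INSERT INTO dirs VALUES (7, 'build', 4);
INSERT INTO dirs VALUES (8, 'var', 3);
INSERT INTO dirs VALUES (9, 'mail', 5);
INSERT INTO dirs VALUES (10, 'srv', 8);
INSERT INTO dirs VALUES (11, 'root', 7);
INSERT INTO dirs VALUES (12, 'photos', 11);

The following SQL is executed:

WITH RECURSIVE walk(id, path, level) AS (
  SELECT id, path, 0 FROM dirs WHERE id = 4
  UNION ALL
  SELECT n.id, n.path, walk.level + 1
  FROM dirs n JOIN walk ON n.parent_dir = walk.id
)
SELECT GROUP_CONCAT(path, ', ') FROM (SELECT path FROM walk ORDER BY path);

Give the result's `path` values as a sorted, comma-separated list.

alice, build, dist, photos, root

Base: id=4 (alice) at level 0.
Iteration 1: rows with parent_dir in {4} -> dist (id 6, level 1), build (id 7, level 1).
Iteration 2: rows with parent_dir in {6,7} -> root (id 11, level 2).
Iteration 3: rows with parent_dir in {11} -> photos (id 12, level 3).
Iteration 4: no rows with parent_dir in {12}; recursion stops.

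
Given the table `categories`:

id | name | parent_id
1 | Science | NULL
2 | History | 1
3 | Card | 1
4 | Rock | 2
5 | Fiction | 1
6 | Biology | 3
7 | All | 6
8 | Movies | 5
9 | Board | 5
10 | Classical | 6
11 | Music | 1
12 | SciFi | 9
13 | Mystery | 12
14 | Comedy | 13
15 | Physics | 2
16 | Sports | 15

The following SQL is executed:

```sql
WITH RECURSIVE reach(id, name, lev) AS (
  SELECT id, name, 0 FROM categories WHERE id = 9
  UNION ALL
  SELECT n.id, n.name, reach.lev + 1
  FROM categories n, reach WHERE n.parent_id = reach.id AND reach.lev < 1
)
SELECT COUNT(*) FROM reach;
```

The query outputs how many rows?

2

Base: id=9 (Board) at lev 0.
Iteration 1: rows with parent_id in {9} -> SciFi (id 12, lev 1).
Iteration 2: lev < 1 fails for all current rows; recursion stops.
Total rows emitted: 2.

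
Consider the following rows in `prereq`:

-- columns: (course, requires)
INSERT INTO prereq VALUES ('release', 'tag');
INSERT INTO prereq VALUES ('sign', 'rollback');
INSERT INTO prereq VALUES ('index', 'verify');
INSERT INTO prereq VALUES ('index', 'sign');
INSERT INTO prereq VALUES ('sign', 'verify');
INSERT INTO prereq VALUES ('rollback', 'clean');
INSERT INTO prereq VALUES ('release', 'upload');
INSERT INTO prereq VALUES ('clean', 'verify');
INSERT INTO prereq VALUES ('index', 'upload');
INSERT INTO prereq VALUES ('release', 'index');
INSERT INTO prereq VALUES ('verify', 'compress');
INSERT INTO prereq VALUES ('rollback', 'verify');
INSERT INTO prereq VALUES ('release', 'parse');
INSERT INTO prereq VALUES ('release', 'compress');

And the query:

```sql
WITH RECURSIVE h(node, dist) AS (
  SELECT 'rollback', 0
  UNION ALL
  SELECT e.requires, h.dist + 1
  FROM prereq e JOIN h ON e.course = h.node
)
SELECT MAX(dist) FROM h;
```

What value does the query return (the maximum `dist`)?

Base: (rollback, dist=0).
Iteration 1: edges from {rollback} -> (clean, dist=1), (verify, dist=1).
Iteration 2: edges from {clean,verify} -> (compress, dist=2), (verify, dist=2).
Iteration 3: edges from {compress,verify} -> (compress, dist=3).
Iteration 4: no outgoing edges from {compress}; recursion stops.
dist values: 0, 1, 1, 2, 2, 3; the maximum is 3.

3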